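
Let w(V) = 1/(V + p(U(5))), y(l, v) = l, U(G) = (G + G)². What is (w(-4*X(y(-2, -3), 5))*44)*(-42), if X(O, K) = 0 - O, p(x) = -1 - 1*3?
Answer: 154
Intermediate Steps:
U(G) = 4*G² (U(G) = (2*G)² = 4*G²)
p(x) = -4 (p(x) = -1 - 3 = -4)
X(O, K) = -O
w(V) = 1/(-4 + V) (w(V) = 1/(V - 4) = 1/(-4 + V))
(w(-4*X(y(-2, -3), 5))*44)*(-42) = (44/(-4 - (-4)*(-2)))*(-42) = (44/(-4 - 4*2))*(-42) = (44/(-4 - 8))*(-42) = (44/(-12))*(-42) = -1/12*44*(-42) = -11/3*(-42) = 154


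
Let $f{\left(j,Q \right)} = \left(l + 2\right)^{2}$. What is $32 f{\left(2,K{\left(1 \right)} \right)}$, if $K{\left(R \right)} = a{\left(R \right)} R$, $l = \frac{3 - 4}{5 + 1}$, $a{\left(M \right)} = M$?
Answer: $\frac{968}{9} \approx 107.56$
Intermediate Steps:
$l = - \frac{1}{6} \approx -0.16667$
$K{\left(R \right)} = R^{2}$ ($K{\left(R \right)} = R R = R^{2}$)
$f{\left(j,Q \right)} = \frac{121}{36}$ ($f{\left(j,Q \right)} = \left(- \frac{1}{6} + 2\right)^{2} = \left(\frac{11}{6}\right)^{2} = \frac{121}{36}$)
$32 f{\left(2,K{\left(1 \right)} \right)} = 32 \cdot \frac{121}{36} = \frac{968}{9}$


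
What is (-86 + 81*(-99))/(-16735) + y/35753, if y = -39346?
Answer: -73735449/119665291 ≈ -0.61618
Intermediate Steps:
(-86 + 81*(-99))/(-16735) + y/35753 = (-86 + 81*(-99))/(-16735) - 39346/35753 = (-86 - 8019)*(-1/16735) - 39346*1/35753 = -8105*(-1/16735) - 39346/35753 = 1621/3347 - 39346/35753 = -73735449/119665291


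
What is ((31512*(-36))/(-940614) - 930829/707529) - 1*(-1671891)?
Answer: 185443819995159278/110918613801 ≈ 1.6719e+6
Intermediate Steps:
((31512*(-36))/(-940614) - 930829/707529) - 1*(-1671891) = (-1134432*(-1/940614) - 930829*1/707529) + 1671891 = (189072/156769 - 930829/707529) + 1671891 = -12151208413/110918613801 + 1671891 = 185443819995159278/110918613801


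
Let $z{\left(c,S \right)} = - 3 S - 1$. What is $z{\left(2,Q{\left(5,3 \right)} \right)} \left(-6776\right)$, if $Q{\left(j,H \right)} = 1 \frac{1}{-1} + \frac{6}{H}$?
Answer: $27104$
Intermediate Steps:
$Q{\left(j,H \right)} = -1 + \frac{6}{H}$ ($Q{\left(j,H \right)} = 1 \left(-1\right) + \frac{6}{H} = -1 + \frac{6}{H}$)
$z{\left(c,S \right)} = -1 - 3 S$
$z{\left(2,Q{\left(5,3 \right)} \right)} \left(-6776\right) = \left(-1 - 3 \frac{6 - 3}{3}\right) \left(-6776\right) = \left(-1 - 3 \cdot \frac{1}{3} \cdot 3\right) \left(-6776\right) = \left(-1 - 3\right) \left(-6776\right) = \left(-4\right) \left(-6776\right) = 27104$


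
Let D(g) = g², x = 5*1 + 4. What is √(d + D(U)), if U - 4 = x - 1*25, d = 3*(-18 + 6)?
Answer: 6*√3 ≈ 10.392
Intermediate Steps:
x = 9 (x = 5 + 4 = 9)
d = -36 (d = 3*(-12) = -36)
U = -12 (U = 4 + (9 - 1*25) = 4 + (9 - 25) = 4 - 16 = -12)
√(d + D(U)) = √(-36 + (-12)²) = √(-36 + 144) = √108 = 6*√3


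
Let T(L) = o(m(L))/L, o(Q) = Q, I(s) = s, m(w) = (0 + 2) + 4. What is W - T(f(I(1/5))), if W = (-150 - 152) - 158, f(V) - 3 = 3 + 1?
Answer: -3226/7 ≈ -460.86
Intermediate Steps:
m(w) = 6 (m(w) = 2 + 4 = 6)
f(V) = 7 (f(V) = 3 + (3 + 1) = 3 + 4 = 7)
T(L) = 6/L
W = -460 (W = -302 - 158 = -460)
W - T(f(I(1/5))) = -460 - 6/7 = -3226/7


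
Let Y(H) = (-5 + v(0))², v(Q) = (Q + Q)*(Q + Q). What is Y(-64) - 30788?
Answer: -30763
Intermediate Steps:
v(Q) = 4*Q² (v(Q) = (2*Q)*(2*Q) = 4*Q²)
Y(H) = 25 (Y(H) = (-5 + 4*0²)² = (-5 + 4*0)² = (-5 + 0)² = (-5)² = 25)
Y(-64) - 30788 = 25 - 30788 = -30763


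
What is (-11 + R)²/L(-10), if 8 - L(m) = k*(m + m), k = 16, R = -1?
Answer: 18/41 ≈ 0.43902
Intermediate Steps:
L(m) = 8 - 32*m (L(m) = 8 - 16*(m + m) = 8 - 16*2*m = 8 - 32*m)
(-11 + R)²/L(-10) = (-11 - 1)²/(8 - 32*(-10)) = (-12)²/(8 + 320) = 144/328 = 144*(1/328) = 18/41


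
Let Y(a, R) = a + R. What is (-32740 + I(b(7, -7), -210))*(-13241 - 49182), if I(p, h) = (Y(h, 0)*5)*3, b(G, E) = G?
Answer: 2240361470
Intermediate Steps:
Y(a, R) = R + a
I(p, h) = 15*h (I(p, h) = ((0 + h)*5)*3 = (h*5)*3 = (5*h)*3 = 15*h)
(-32740 + I(b(7, -7), -210))*(-13241 - 49182) = (-32740 + 15*(-210))*(-13241 - 49182) = (-32740 - 3150)*(-62423) = -35890*(-62423) = 2240361470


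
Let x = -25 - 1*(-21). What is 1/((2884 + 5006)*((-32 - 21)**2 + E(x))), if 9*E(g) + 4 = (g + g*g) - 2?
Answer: 1/22168270 ≈ 4.5110e-8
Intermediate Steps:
x = -4 (x = -25 + 21 = -4)
E(g) = -2/3 + g/9 + g**2/9 (E(g) = -4/9 + ((g + g*g) - 2)/9 = -4/9 + ((g + g**2) - 2)/9 = -4/9 + (-2 + g + g**2)/9 = -4/9 + (-2/9 + g/9 + g**2/9) = -2/3 + g/9 + g**2/9)
1/((2884 + 5006)*((-32 - 21)**2 + E(x))) = 1/((2884 + 5006)*((-32 - 21)**2 + (-2/3 + (1/9)*(-4) + (1/9)*(-4)**2))) = 1/(7890*((-53)**2 + (-2/3 - 4/9 + (1/9)*16))) = 1/(7890*(2809 + (-2/3 - 4/9 + 16/9))) = 1/(7890*(2809 + 2/3)) = 1/(7890*(8429/3)) = 1/22168270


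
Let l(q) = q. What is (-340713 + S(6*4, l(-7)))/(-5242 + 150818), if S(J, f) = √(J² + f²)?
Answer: -42586/18197 ≈ -2.3403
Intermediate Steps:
(-340713 + S(6*4, l(-7)))/(-5242 + 150818) = (-340713 + √((6*4)² + (-7)²))/(-5242 + 150818) = (-340713 + √(24² + 49))/145576 = (-340713 + √(576 + 49))*(1/145576) = (-340713 + √625)*(1/145576) = (-340713 + 25)*(1/145576) = -340688*1/145576 = -42586/18197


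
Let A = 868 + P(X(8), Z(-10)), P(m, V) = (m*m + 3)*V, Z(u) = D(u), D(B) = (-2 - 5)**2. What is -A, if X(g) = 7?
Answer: -3416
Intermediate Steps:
D(B) = 49 (D(B) = (-7)**2 = 49)
Z(u) = 49
P(m, V) = V*(3 + m**2) (P(m, V) = (m**2 + 3)*V = (3 + m**2)*V = V*(3 + m**2))
A = 3416 (A = 868 + 49*(3 + 7**2) = 868 + 49*(3 + 49) = 868 + 49*52 = 868 + 2548 = 3416)
-A = -1*3416 = -3416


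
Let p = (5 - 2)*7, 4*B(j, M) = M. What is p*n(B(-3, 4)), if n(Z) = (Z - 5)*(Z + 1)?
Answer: -168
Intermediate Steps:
B(j, M) = M/4
n(Z) = (1 + Z)*(-5 + Z) (n(Z) = (-5 + Z)*(1 + Z) = (1 + Z)*(-5 + Z))
p = 21 (p = 3*7 = 21)
p*n(B(-3, 4)) = 21*(-5 + ((¼)*4)² - 4) = 21*(-5 + 1² - 4*1) = 21*(-5 + 1 - 4) = 21*(-8) = -168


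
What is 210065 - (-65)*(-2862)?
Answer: 24035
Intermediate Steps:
210065 - (-65)*(-2862) = 210065 - 1*186030 = 210065 - 186030 = 24035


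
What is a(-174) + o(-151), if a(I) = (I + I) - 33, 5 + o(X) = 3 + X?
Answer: -534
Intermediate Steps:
o(X) = -2 + X (o(X) = -5 + (3 + X) = -2 + X)
a(I) = -33 + 2*I (a(I) = 2*I - 33 = -33 + 2*I)
a(-174) + o(-151) = (-33 + 2*(-174)) + (-2 - 151) = (-33 - 348) - 153 = -381 - 153 = -534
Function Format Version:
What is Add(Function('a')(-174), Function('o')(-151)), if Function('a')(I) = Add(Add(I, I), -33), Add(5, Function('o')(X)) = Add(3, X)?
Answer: -534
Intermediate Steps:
Function('o')(X) = Add(-2, X) (Function('o')(X) = Add(-5, Add(3, X)) = Add(-2, X))
Function('a')(I) = Add(-33, Mul(2, I)) (Function('a')(I) = Add(Mul(2, I), -33) = Add(-33, Mul(2, I)))
Add(Function('a')(-174), Function('o')(-151)) = Add(Add(-33, Mul(2, -174)), Add(-2, -151)) = Add(Add(-33, -348), -153) = Add(-381, -153) = -534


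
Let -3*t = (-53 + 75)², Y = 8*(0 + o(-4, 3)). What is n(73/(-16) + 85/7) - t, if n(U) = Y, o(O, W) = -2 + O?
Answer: 340/3 ≈ 113.33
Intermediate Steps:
Y = -48 (Y = 8*(0 + (-2 - 4)) = 8*(0 - 6) = 8*(-6) = -48)
n(U) = -48
t = -484/3 (t = -(-53 + 75)²/3 = -⅓*22² = -⅓*484 = -484/3 ≈ -161.33)
n(73/(-16) + 85/7) - t = -48 - 1*(-484/3) = -48 + 484/3 = 340/3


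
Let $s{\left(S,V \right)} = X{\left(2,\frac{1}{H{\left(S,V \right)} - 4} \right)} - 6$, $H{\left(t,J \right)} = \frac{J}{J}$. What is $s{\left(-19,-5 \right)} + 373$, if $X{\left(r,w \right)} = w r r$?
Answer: $\frac{1097}{3} \approx 365.67$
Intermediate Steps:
$H{\left(t,J \right)} = 1$
$X{\left(r,w \right)} = w r^{2}$ ($X{\left(r,w \right)} = r w r = w r^{2}$)
$s{\left(S,V \right)} = - \frac{22}{3}$ ($s{\left(S,V \right)} = \frac{2^{2}}{1 - 4} - 6 = \frac{1}{-3} \cdot 4 - 6 = \left(- \frac{1}{3}\right) 4 - 6 = - \frac{4}{3} - 6 = - \frac{22}{3}$)
$s{\left(-19,-5 \right)} + 373 = - \frac{22}{3} + 373 = \frac{1097}{3}$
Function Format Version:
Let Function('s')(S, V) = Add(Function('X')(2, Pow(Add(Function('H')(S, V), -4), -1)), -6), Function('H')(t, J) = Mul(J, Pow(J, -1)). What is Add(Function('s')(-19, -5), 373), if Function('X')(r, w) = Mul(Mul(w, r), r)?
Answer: Rational(1097, 3) ≈ 365.67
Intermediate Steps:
Function('H')(t, J) = 1
Function('X')(r, w) = Mul(w, Pow(r, 2)) (Function('X')(r, w) = Mul(Mul(r, w), r) = Mul(w, Pow(r, 2)))
Function('s')(S, V) = Rational(-22, 3) (Function('s')(S, V) = Add(Mul(Pow(Add(1, -4), -1), Pow(2, 2)), -6) = Add(Mul(Pow(-3, -1), 4), -6) = Add(Mul(Rational(-1, 3), 4), -6) = Add(Rational(-4, 3), -6) = Rational(-22, 3))
Add(Function('s')(-19, -5), 373) = Add(Rational(-22, 3), 373) = Rational(1097, 3)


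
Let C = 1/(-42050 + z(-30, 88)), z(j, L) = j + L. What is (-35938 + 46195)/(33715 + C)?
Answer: 143570648/471920093 ≈ 0.30423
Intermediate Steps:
z(j, L) = L + j
C = -1/41992 (C = 1/(-42050 + (88 - 30)) = 1/(-42050 + 58) = 1/(-41992) = -1/41992 ≈ -2.3814e-5)
(-35938 + 46195)/(33715 + C) = (-35938 + 46195)/(33715 - 1/41992) = 10257/(1415760279/41992) = 10257*(41992/1415760279) = 143570648/471920093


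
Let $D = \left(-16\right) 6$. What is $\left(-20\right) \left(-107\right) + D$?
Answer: $2044$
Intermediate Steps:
$D = -96$
$\left(-20\right) \left(-107\right) + D = \left(-20\right) \left(-107\right) - 96 = 2140 - 96 = 2044$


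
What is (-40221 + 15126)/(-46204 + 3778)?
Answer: 8365/14142 ≈ 0.59150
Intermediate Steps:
(-40221 + 15126)/(-46204 + 3778) = -25095/(-42426) = -25095*(-1/42426) = 8365/14142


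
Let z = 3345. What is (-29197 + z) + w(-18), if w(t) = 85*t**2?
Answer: 1688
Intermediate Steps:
(-29197 + z) + w(-18) = (-29197 + 3345) + 85*(-18)**2 = -25852 + 85*324 = -25852 + 27540 = 1688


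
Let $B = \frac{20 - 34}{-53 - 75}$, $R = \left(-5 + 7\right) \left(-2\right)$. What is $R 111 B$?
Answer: $- \frac{777}{16} \approx -48.563$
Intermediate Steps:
$R = -4$ ($R = 2 \left(-2\right) = -4$)
$B = \frac{7}{64}$ ($B = - \frac{14}{-128} = \left(-14\right) \left(- \frac{1}{128}\right) = \frac{7}{64} \approx 0.10938$)
$R 111 B = \left(-4\right) 111 \cdot \frac{7}{64} = \left(-444\right) \frac{7}{64} = - \frac{777}{16}$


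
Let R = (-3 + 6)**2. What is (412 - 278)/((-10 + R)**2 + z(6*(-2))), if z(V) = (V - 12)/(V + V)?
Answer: 67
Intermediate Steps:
R = 9 (R = 3**2 = 9)
z(V) = (-12 + V)/(2*V) (z(V) = (-12 + V)/((2*V)) = (-12 + V)*(1/(2*V)) = (-12 + V)/(2*V))
(412 - 278)/((-10 + R)**2 + z(6*(-2))) = (412 - 278)/((-10 + 9)**2 + (-12 + 6*(-2))/(2*((6*(-2))))) = 134/((-1)**2 + (1/2)*(-12 - 12)/(-12)) = 134/(1 + (1/2)*(-1/12)*(-24)) = 134/(1 + 1) = 134/2 = 134*(1/2) = 67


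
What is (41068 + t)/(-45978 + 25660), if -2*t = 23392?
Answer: -14686/10159 ≈ -1.4456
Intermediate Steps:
t = -11696 (t = -½*23392 = -11696)
(41068 + t)/(-45978 + 25660) = (41068 - 11696)/(-45978 + 25660) = 29372/(-20318) = 29372*(-1/20318) = -14686/10159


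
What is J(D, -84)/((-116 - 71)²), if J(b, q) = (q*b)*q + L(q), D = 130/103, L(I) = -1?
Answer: 917177/3601807 ≈ 0.25464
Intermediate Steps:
D = 130/103 (D = 130*(1/103) = 130/103 ≈ 1.2621)
J(b, q) = -1 + b*q² (J(b, q) = (q*b)*q - 1 = (b*q)*q - 1 = b*q² - 1 = -1 + b*q²)
J(D, -84)/((-116 - 71)²) = (-1 + (130/103)*(-84)²)/((-116 - 71)²) = (-1 + (130/103)*7056)/((-187)²) = (-1 + 917280/103)/34969 = (917177/103)*(1/34969) = 917177/3601807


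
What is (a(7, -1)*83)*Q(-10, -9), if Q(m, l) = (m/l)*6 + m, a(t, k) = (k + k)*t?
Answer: 11620/3 ≈ 3873.3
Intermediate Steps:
a(t, k) = 2*k*t (a(t, k) = (2*k)*t = 2*k*t)
Q(m, l) = m + 6*m/l (Q(m, l) = 6*m/l + m = m + 6*m/l)
(a(7, -1)*83)*Q(-10, -9) = ((2*(-1)*7)*83)*(-10*(6 - 9)/(-9)) = (-14*83)*(-10*(-1/9)*(-3)) = -1162*(-10/3) = 11620/3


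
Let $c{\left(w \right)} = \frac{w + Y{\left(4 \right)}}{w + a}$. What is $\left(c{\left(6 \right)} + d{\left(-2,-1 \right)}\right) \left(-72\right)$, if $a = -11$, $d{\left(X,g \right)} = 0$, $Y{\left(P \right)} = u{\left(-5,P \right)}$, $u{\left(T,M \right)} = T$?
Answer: $\frac{72}{5} \approx 14.4$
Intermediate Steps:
$Y{\left(P \right)} = -5$
$c{\left(w \right)} = \frac{-5 + w}{-11 + w}$ ($c{\left(w \right)} = \frac{w - 5}{w - 11} = \frac{-5 + w}{-11 + w}$)
$\left(c{\left(6 \right)} + d{\left(-2,-1 \right)}\right) \left(-72\right) = \left(\frac{-5 + 6}{-11 + 6} + 0\right) \left(-72\right) = \left(\frac{1}{-5} \cdot 1 + 0\right) \left(-72\right) = \left(\left(- \frac{1}{5}\right) 1 + 0\right) \left(-72\right) = \left(- \frac{1}{5} + 0\right) \left(-72\right) = \left(- \frac{1}{5}\right) \left(-72\right) = \frac{72}{5}$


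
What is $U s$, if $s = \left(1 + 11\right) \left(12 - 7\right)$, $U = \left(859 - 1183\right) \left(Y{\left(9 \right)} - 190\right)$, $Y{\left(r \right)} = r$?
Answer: $3518640$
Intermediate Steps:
$U = 58644$ ($U = \left(859 - 1183\right) \left(9 - 190\right) = \left(-324\right) \left(-181\right) = 58644$)
$s = 60$ ($s = 12 \cdot 5 = 60$)
$U s = 58644 \cdot 60 = 3518640$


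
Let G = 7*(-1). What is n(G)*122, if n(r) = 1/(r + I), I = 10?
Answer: 122/3 ≈ 40.667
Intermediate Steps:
G = -7
n(r) = 1/(10 + r) (n(r) = 1/(r + 10) = 1/(10 + r))
n(G)*122 = 122/(10 - 7) = 122/3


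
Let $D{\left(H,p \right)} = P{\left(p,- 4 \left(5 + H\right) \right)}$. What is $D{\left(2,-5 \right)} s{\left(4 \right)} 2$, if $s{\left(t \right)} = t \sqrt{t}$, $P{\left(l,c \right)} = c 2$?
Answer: $-896$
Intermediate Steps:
$P{\left(l,c \right)} = 2 c$
$D{\left(H,p \right)} = -40 - 8 H$ ($D{\left(H,p \right)} = 2 \left(- 4 \left(5 + H\right)\right) = 2 \left(-20 - 4 H\right) = -40 - 8 H$)
$s{\left(t \right)} = t^{\frac{3}{2}}$
$D{\left(2,-5 \right)} s{\left(4 \right)} 2 = \left(-40 - 16\right) 4^{\frac{3}{2}} \cdot 2 = \left(-40 - 16\right) 8 \cdot 2 = \left(-56\right) 8 \cdot 2 = \left(-448\right) 2 = -896$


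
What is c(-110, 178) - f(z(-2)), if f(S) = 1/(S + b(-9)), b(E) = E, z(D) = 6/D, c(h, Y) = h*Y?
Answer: -234959/12 ≈ -19580.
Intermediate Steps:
c(h, Y) = Y*h
f(S) = 1/(-9 + S) (f(S) = 1/(S - 9) = 1/(-9 + S))
c(-110, 178) - f(z(-2)) = 178*(-110) - 1/(-9 + 6/(-2)) = -19580 - 1/(-9 + 6*(-½)) = -19580 - 1/(-9 - 3) = -19580 - 1/(-12) = -19580 - 1*(-1/12) = -19580 + 1/12 = -234959/12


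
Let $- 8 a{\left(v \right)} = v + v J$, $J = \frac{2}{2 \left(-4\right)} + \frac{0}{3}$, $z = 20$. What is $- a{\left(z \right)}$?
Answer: $\frac{15}{8} \approx 1.875$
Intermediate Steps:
$J = - \frac{1}{4}$ ($J = \frac{2}{-8} + 0 \cdot \frac{1}{3} = 2 \left(- \frac{1}{8}\right) + 0 = - \frac{1}{4} + 0 = - \frac{1}{4} \approx -0.25$)
$a{\left(v \right)} = - \frac{3 v}{32}$ ($a{\left(v \right)} = - \frac{v + v \left(- \frac{1}{4}\right)}{8} = - \frac{v - \frac{v}{4}}{8} = - \frac{\frac{3}{4} v}{8} = - \frac{3 v}{32}$)
$- a{\left(z \right)} = - \frac{\left(-3\right) 20}{32} = \left(-1\right) \left(- \frac{15}{8}\right) = \frac{15}{8}$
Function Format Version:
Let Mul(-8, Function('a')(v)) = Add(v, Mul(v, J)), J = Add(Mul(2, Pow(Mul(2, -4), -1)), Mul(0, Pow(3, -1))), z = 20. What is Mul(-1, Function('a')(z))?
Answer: Rational(15, 8) ≈ 1.8750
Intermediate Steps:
J = Rational(-1, 4) (J = Add(Mul(2, Pow(-8, -1)), Mul(0, Rational(1, 3))) = Add(Mul(2, Rational(-1, 8)), 0) = Add(Rational(-1, 4), 0) = Rational(-1, 4) ≈ -0.25000)
Function('a')(v) = Mul(Rational(-3, 32), v) (Function('a')(v) = Mul(Rational(-1, 8), Add(v, Mul(v, Rational(-1, 4)))) = Mul(Rational(-1, 8), Add(v, Mul(Rational(-1, 4), v))) = Mul(Rational(-1, 8), Mul(Rational(3, 4), v)) = Mul(Rational(-3, 32), v))
Mul(-1, Function('a')(z)) = Mul(-1, Mul(Rational(-3, 32), 20)) = Mul(-1, Rational(-15, 8)) = Rational(15, 8)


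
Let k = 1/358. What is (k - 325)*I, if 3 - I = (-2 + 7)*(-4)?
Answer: -2676027/358 ≈ -7474.9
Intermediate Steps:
I = 23 (I = 3 - (-2 + 7)*(-4) = 3 - 5*(-4) = 3 - 1*(-20) = 3 + 20 = 23)
k = 1/358 ≈ 0.0027933
(k - 325)*I = (1/358 - 325)*23 = -116349/358*23 = -2676027/358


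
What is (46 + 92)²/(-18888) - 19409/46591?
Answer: -104489683/73334234 ≈ -1.4248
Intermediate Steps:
(46 + 92)²/(-18888) - 19409/46591 = 138²*(-1/18888) - 19409*1/46591 = 19044*(-1/18888) - 19409/46591 = -1587/1574 - 19409/46591 = -104489683/73334234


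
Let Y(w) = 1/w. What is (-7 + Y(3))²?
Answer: 400/9 ≈ 44.444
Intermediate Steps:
(-7 + Y(3))² = (-7 + 1/3)² = (-7 + ⅓)² = (-20/3)² = 400/9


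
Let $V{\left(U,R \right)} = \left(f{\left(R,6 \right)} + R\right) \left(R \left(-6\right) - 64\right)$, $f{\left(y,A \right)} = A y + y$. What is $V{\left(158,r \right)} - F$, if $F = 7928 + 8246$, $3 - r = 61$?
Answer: $-147950$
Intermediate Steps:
$r = -58$ ($r = 3 - 61 = -58$)
$F = 16174$
$f{\left(y,A \right)} = y + A y$
$V{\left(U,R \right)} = 8 R \left(-64 - 6 R\right)$ ($V{\left(U,R \right)} = \left(R \left(1 + 6\right) + R\right) \left(R \left(-6\right) - 64\right) = \left(R 7 + R\right) \left(- 6 R - 64\right) = \left(7 R + R\right) \left(-64 - 6 R\right) = 8 R \left(-64 - 6 R\right)$)
$V{\left(158,r \right)} - F = 16 \left(-58\right) \left(-32 - -174\right) - 16174 = 16 \left(-58\right) \left(-32 + 174\right) - 16174 = 16 \left(-58\right) 142 - 16174 = -131776 - 16174 = -147950$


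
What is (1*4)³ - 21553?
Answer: -21489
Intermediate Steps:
(1*4)³ - 21553 = 4³ - 21553 = 64 - 21553 = -21489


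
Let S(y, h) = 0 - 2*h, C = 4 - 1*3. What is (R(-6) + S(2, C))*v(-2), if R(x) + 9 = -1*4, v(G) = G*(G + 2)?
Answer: 0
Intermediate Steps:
C = 1 (C = 4 - 3 = 1)
v(G) = G*(2 + G)
S(y, h) = -2*h
R(x) = -13 (R(x) = -9 - 1*4 = -9 - 4 = -13)
(R(-6) + S(2, C))*v(-2) = (-13 - 2*1)*(-2*(2 - 2)) = (-13 - 2)*(-2*0) = -15*0 = 0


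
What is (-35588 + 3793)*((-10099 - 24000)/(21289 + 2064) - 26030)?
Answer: 19328583946755/23353 ≈ 8.2767e+8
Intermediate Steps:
(-35588 + 3793)*((-10099 - 24000)/(21289 + 2064) - 26030) = -31795*(-34099/23353 - 26030) = -31795*(-607912689/23353) = 19328583946755/23353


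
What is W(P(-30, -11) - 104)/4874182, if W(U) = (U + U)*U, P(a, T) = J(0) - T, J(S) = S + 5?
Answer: 7744/2437091 ≈ 0.0031776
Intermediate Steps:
J(S) = 5 + S
P(a, T) = 5 - T (P(a, T) = (5 + 0) - T = 5 - T)
W(U) = 2*U**2 (W(U) = (2*U)*U = 2*U**2)
W(P(-30, -11) - 104)/4874182 = (2*((5 - 1*(-11)) - 104)**2)/4874182 = (2*((5 + 11) - 104)**2)*(1/4874182) = (2*(16 - 104)**2)*(1/4874182) = (2*(-88)**2)*(1/4874182) = (2*7744)*(1/4874182) = 15488*(1/4874182) = 7744/2437091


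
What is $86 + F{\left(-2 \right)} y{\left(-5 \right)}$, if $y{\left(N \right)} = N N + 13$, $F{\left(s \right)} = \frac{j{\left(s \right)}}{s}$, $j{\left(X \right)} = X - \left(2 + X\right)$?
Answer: $124$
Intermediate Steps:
$j{\left(X \right)} = -2$ ($j{\left(X \right)} = X - \left(2 + X\right) = -2$)
$F{\left(s \right)} = - \frac{2}{s}$
$y{\left(N \right)} = 13 + N^{2}$ ($y{\left(N \right)} = N^{2} + 13 = 13 + N^{2}$)
$86 + F{\left(-2 \right)} y{\left(-5 \right)} = 86 + - \frac{2}{-2} \left(13 + \left(-5\right)^{2}\right) = 86 + \left(-2\right) \left(- \frac{1}{2}\right) \left(13 + 25\right) = 86 + 1 \cdot 38 = 86 + 38 = 124$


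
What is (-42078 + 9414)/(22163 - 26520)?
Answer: 32664/4357 ≈ 7.4969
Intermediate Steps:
(-42078 + 9414)/(22163 - 26520) = -32664/(-4357) = -32664*(-1/4357) = 32664/4357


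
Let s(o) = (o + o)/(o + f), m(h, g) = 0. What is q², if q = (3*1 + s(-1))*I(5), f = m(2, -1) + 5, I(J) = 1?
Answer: 25/4 ≈ 6.2500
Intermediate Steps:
f = 5 (f = 0 + 5 = 5)
s(o) = 2*o/(5 + o) (s(o) = (o + o)/(o + 5) = (2*o)/(5 + o) = 2*o/(5 + o))
q = 5/2 (q = (3*1 + 2*(-1)/(5 - 1))*1 = (3 + 2*(-1)/4)*1 = (3 + 2*(-1)*(¼))*1 = (3 - ½)*1 = (5/2)*1 = 5/2 ≈ 2.5000)
q² = (5/2)² = 25/4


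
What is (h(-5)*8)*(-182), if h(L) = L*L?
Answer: -36400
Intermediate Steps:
h(L) = L²
(h(-5)*8)*(-182) = ((-5)²*8)*(-182) = (25*8)*(-182) = 200*(-182) = -36400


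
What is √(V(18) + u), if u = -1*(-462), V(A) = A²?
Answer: √786 ≈ 28.036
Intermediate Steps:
u = 462
√(V(18) + u) = √(18² + 462) = √(324 + 462) = √786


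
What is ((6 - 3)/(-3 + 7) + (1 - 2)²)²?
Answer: 49/16 ≈ 3.0625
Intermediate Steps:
((6 - 3)/(-3 + 7) + (1 - 2)²)² = (3/4 + (-1)²)² = (3*(¼) + 1)² = (¾ + 1)² = (7/4)² = 49/16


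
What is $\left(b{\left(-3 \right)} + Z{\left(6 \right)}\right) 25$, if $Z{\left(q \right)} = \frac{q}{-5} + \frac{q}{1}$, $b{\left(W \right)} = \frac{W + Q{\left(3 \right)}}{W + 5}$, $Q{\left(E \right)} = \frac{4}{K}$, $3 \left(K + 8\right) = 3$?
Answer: $\frac{1055}{14} \approx 75.357$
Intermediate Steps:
$K = -7$ ($K = -8 + \frac{1}{3} \cdot 3 = -8 + 1 = -7$)
$Q{\left(E \right)} = - \frac{4}{7}$ ($Q{\left(E \right)} = \frac{4}{-7} = 4 \left(- \frac{1}{7}\right) = - \frac{4}{7}$)
$b{\left(W \right)} = \frac{- \frac{4}{7} + W}{5 + W}$ ($b{\left(W \right)} = \frac{W - \frac{4}{7}}{W + 5} = \frac{- \frac{4}{7} + W}{5 + W}$)
$Z{\left(q \right)} = \frac{4 q}{5}$ ($Z{\left(q \right)} = q \left(- \frac{1}{5}\right) + q 1 = - \frac{q}{5} + q = \frac{4 q}{5}$)
$\left(b{\left(-3 \right)} + Z{\left(6 \right)}\right) 25 = \left(\frac{- \frac{4}{7} - 3}{5 - 3} + \frac{4}{5} \cdot 6\right) 25 = \left(\frac{1}{2} \left(- \frac{25}{7}\right) + \frac{24}{5}\right) 25 = \left(- \frac{25}{14} + \frac{24}{5}\right) 25 = \frac{211}{70} \cdot 25 = \frac{1055}{14}$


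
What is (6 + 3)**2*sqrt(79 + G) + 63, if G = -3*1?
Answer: 63 + 162*sqrt(19) ≈ 769.14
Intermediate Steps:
G = -3
(6 + 3)**2*sqrt(79 + G) + 63 = (6 + 3)**2*sqrt(79 - 3) + 63 = 9**2*sqrt(76) + 63 = 81*(2*sqrt(19)) + 63 = 162*sqrt(19) + 63 = 63 + 162*sqrt(19)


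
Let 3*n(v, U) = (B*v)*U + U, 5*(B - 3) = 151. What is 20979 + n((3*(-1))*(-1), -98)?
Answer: 265391/15 ≈ 17693.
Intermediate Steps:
B = 166/5 (B = 3 + (⅕)*151 = 3 + 151/5 = 166/5 ≈ 33.200)
n(v, U) = U/3 + 166*U*v/15 (n(v, U) = ((166*v/5)*U + U)/3 = (166*U*v/5 + U)/3 = (U + 166*U*v/5)/3 = U/3 + 166*U*v/15)
20979 + n((3*(-1))*(-1), -98) = 20979 + (1/15)*(-98)*(5 + 166*((3*(-1))*(-1))) = 20979 + (1/15)*(-98)*(5 + 166*(-3*(-1))) = 20979 + (1/15)*(-98)*(5 + 166*3) = 20979 + (1/15)*(-98)*(5 + 498) = 20979 + (1/15)*(-98)*503 = 20979 - 49294/15 = 265391/15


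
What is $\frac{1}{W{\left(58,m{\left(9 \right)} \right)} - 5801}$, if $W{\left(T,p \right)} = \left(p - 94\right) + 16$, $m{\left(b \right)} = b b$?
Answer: $- \frac{1}{5798} \approx -0.00017247$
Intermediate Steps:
$m{\left(b \right)} = b^{2}$
$W{\left(T,p \right)} = -78 + p$ ($W{\left(T,p \right)} = \left(-94 + p\right) + 16 = -78 + p$)
$\frac{1}{W{\left(58,m{\left(9 \right)} \right)} - 5801} = \frac{1}{\left(-78 + 9^{2}\right) - 5801} = \frac{1}{\left(-78 + 81\right) - 5801} = \frac{1}{3 - 5801} = \frac{1}{-5798} = - \frac{1}{5798}$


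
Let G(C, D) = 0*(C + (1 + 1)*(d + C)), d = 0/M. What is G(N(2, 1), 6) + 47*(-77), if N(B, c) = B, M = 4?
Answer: -3619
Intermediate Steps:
d = 0 (d = 0/4 = 0*(¼) = 0)
G(C, D) = 0 (G(C, D) = 0*(C + (1 + 1)*(0 + C)) = 0*(C + 2*C) = 0*(3*C) = 0)
G(N(2, 1), 6) + 47*(-77) = 0 + 47*(-77) = 0 - 3619 = -3619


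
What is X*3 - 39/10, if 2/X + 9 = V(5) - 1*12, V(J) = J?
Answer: -171/40 ≈ -4.2750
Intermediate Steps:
X = -⅛ (X = 2/(-9 + (5 - 1*12)) = 2/(-9 + (5 - 12)) = 2/(-9 - 7) = 2/(-16) = 2*(-1/16) = -⅛ ≈ -0.12500)
X*3 - 39/10 = -⅛*3 - 39/10 = -3/8 + (⅒)*(-39) = -3/8 - 39/10 = -171/40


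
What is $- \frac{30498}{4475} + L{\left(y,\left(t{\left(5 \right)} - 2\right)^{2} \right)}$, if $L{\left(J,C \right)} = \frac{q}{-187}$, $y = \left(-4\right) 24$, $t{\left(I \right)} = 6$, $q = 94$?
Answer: $- \frac{6123776}{836825} \approx -7.3179$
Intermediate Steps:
$y = -96$
$L{\left(J,C \right)} = - \frac{94}{187}$ ($L{\left(J,C \right)} = \frac{94}{-187} = 94 \left(- \frac{1}{187}\right) = - \frac{94}{187}$)
$- \frac{30498}{4475} + L{\left(y,\left(t{\left(5 \right)} - 2\right)^{2} \right)} = - \frac{30498}{4475} - \frac{94}{187} = - \frac{6123776}{836825}$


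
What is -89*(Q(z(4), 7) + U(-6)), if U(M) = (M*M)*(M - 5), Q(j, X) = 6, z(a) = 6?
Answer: 34710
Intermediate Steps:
U(M) = M**2*(-5 + M)
-89*(Q(z(4), 7) + U(-6)) = -89*(6 + (-6)**2*(-5 - 6)) = -89*(6 + 36*(-11)) = -89*(6 - 396) = -89*(-390) = 34710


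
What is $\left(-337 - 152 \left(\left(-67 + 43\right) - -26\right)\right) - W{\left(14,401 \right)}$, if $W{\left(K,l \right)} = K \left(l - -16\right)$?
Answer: $-6479$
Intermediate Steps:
$W{\left(K,l \right)} = K \left(16 + l\right)$ ($W{\left(K,l \right)} = K \left(l + 16\right) = K \left(16 + l\right)$)
$\left(-337 - 152 \left(\left(-67 + 43\right) - -26\right)\right) - W{\left(14,401 \right)} = \left(-337 - 152 \left(\left(-67 + 43\right) - -26\right)\right) - 14 \left(16 + 401\right) = \left(-337 - 152 \left(-24 + 26\right)\right) - 14 \cdot 417 = \left(-337 - 304\right) - 5838 = -641 - 5838 = -6479$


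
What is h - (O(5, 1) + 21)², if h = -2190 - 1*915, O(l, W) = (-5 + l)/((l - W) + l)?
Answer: -3546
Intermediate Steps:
O(l, W) = (-5 + l)/(-W + 2*l)
h = -3105 (h = -2190 - 915 = -3105)
h - (O(5, 1) + 21)² = -3105 - ((5 - 1*5)/(1 - 2*5) + 21)² = -3105 - ((5 - 5)/(1 - 10) + 21)² = -3105 - (0/(-9) + 21)² = -3105 - (-⅑*0 + 21)² = -3105 - (0 + 21)² = -3105 - 1*21² = -3105 - 1*441 = -3105 - 441 = -3546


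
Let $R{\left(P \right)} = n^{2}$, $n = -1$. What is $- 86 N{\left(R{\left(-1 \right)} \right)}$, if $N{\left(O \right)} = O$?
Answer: $-86$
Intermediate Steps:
$R{\left(P \right)} = 1$ ($R{\left(P \right)} = \left(-1\right)^{2} = 1$)
$- 86 N{\left(R{\left(-1 \right)} \right)} = \left(-86\right) 1 = -86$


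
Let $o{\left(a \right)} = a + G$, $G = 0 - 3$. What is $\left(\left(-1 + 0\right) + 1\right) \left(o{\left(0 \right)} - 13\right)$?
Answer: $0$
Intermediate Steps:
$G = -3$
$o{\left(a \right)} = -3 + a$ ($o{\left(a \right)} = a - 3 = -3 + a$)
$\left(\left(-1 + 0\right) + 1\right) \left(o{\left(0 \right)} - 13\right) = \left(\left(-1 + 0\right) + 1\right) \left(\left(-3 + 0\right) - 13\right) = \left(-1 + 1\right) \left(-3 - 13\right) = 0 \left(-16\right) = 0$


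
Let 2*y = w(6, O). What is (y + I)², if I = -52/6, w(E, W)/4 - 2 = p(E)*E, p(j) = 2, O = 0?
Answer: 3364/9 ≈ 373.78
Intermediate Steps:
w(E, W) = 8 + 8*E (w(E, W) = 8 + 4*(2*E) = 8 + 8*E)
I = -26/3 (I = -52*⅙ = -26/3 ≈ -8.6667)
y = 28 (y = (8 + 8*6)/2 = (8 + 48)/2 = (½)*56 = 28)
(y + I)² = (28 - 26/3)² = (58/3)² = 3364/9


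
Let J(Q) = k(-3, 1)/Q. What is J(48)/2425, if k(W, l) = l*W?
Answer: -1/38800 ≈ -2.5773e-5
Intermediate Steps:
k(W, l) = W*l
J(Q) = -3/Q (J(Q) = (-3*1)/Q = -3/Q)
J(48)/2425 = -3/48/2425 = -3*1/48*(1/2425) = -1/16*1/2425 = -1/38800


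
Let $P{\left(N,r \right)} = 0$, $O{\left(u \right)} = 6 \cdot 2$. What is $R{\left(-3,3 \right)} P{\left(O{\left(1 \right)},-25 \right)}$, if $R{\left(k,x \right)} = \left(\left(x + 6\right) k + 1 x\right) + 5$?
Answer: $0$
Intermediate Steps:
$O{\left(u \right)} = 12$
$R{\left(k,x \right)} = 5 + x + k \left(6 + x\right)$ ($R{\left(k,x \right)} = \left(\left(6 + x\right) k + x\right) + 5 = \left(k \left(6 + x\right) + x\right) + 5 = \left(x + k \left(6 + x\right)\right) + 5 = 5 + x + k \left(6 + x\right)$)
$R{\left(-3,3 \right)} P{\left(O{\left(1 \right)},-25 \right)} = \left(5 + 3 + 6 \left(-3\right) - 9\right) 0 = \left(5 + 3 - 18 - 9\right) 0 = \left(-19\right) 0 = 0$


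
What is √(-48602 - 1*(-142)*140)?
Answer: I*√28722 ≈ 169.48*I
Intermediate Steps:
√(-48602 - 1*(-142)*140) = √(-48602 + 142*140) = √(-48602 + 19880) = √(-28722) = I*√28722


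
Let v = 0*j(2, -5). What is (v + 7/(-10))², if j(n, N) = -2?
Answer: 49/100 ≈ 0.49000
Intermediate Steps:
v = 0 (v = 0*(-2) = 0)
(v + 7/(-10))² = (0 + 7/(-10))² = (0 + 7*(-⅒))² = (0 - 7/10)² = (-7/10)² = 49/100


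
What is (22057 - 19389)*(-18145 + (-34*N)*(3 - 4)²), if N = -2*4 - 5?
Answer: -47231604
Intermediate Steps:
N = -13 (N = -8 - 5 = -13)
(22057 - 19389)*(-18145 + (-34*N)*(3 - 4)²) = (22057 - 19389)*(-18145 + (-34*(-13))*(3 - 4)²) = 2668*(-18145 + 442*(-1)²) = 2668*(-18145 + 442*1) = 2668*(-18145 + 442) = 2668*(-17703) = -47231604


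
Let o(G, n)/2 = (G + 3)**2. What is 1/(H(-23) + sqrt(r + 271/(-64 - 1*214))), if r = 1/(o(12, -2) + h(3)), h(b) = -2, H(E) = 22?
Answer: 1369984/30200213 - 8*I*sqrt(58929745)/30200213 ≈ 0.045363 - 0.0020335*I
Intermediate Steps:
o(G, n) = 2*(3 + G)**2 (o(G, n) = 2*(G + 3)**2 = 2*(3 + G)**2)
r = 1/448 (r = 1/(2*(3 + 12)**2 - 2) = 1/(2*15**2 - 2) = 1/(2*225 - 2) = 1/(450 - 2) = 1/448 ≈ 0.0022321)
1/(H(-23) + sqrt(r + 271/(-64 - 1*214))) = 1/(22 + sqrt(1/448 + 271/(-64 - 1*214))) = 1/(22 + sqrt(1/448 + 271/(-64 - 214))) = 1/(22 + sqrt(1/448 + 271/(-278))) = 1/(22 + sqrt(1/448 + 271*(-1/278))) = 1/(22 + sqrt(1/448 - 271/278)) = 1/(22 + sqrt(-60565/62272)) = 1/(22 + I*sqrt(58929745)/7784)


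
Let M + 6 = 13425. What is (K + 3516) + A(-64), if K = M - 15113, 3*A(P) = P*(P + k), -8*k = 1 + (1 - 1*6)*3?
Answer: 3150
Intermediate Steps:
k = 7/4 (k = -(1 + (1 - 1*6)*3)/8 = -(1 + (1 - 6)*3)/8 = -(1 - 5*3)/8 = -(1 - 15)/8 = -⅛*(-14) = 7/4 ≈ 1.7500)
M = 13419 (M = -6 + 13425 = 13419)
A(P) = P*(7/4 + P)/3 (A(P) = (P*(P + 7/4))/3 = (P*(7/4 + P))/3 = P*(7/4 + P)/3)
K = -1694 (K = 13419 - 15113 = -1694)
(K + 3516) + A(-64) = (-1694 + 3516) + (1/12)*(-64)*(7 + 4*(-64)) = 1822 + (1/12)*(-64)*(7 - 256) = 1822 + (1/12)*(-64)*(-249) = 1822 + 1328 = 3150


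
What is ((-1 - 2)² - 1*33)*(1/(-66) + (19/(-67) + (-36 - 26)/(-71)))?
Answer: -721492/52327 ≈ -13.788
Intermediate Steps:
((-1 - 2)² - 1*33)*(1/(-66) + (19/(-67) + (-36 - 26)/(-71))) = ((-3)² - 33)*(-1/66 + (19*(-1/67) - 62*(-1/71))) = (9 - 33)*(-1/66 + (-19/67 + 62/71)) = -24*(-1/66 + 2805/4757) = -24*180373/313962 = -721492/52327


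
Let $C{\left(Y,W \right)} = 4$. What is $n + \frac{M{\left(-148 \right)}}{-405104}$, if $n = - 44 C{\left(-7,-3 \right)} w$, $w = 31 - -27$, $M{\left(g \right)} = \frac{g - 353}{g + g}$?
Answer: $- \frac{1224049283573}{119910784} \approx -10208.0$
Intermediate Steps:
$M{\left(g \right)} = \frac{-353 + g}{2 g}$
$w = 58$ ($w = 31 + 27 = 58$)
$n = -10208$ ($n = \left(-44\right) 4 \cdot 58 = \left(-176\right) 58 = -10208$)
$n + \frac{M{\left(-148 \right)}}{-405104} = -10208 + \frac{\frac{1}{2} \frac{1}{-148} \left(-353 - 148\right)}{-405104} = -10208 + \frac{1}{2} \left(- \frac{1}{148}\right) \left(-501\right) \left(- \frac{1}{405104}\right) = -10208 + \frac{501}{296} \left(- \frac{1}{405104}\right) = -10208 - \frac{501}{119910784} = - \frac{1224049283573}{119910784}$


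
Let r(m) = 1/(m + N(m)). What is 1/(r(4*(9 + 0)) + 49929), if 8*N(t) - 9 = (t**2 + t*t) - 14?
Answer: 2875/143545883 ≈ 2.0028e-5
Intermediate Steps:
N(t) = -5/8 + t**2/4 (N(t) = 9/8 + ((t**2 + t*t) - 14)/8 = 9/8 + ((t**2 + t**2) - 14)/8 = 9/8 + (2*t**2 - 14)/8 = 9/8 + (-14 + 2*t**2)/8 = 9/8 + (-7/4 + t**2/4) = -5/8 + t**2/4)
r(m) = 1/(-5/8 + m + m**2/4) (r(m) = 1/(m + (-5/8 + m**2/4)) = 1/(-5/8 + m + m**2/4))
1/(r(4*(9 + 0)) + 49929) = 1/(8/(-5 + 2*(4*(9 + 0))**2 + 8*(4*(9 + 0))) + 49929) = 1/(8/(-5 + 2*(4*9)**2 + 8*(4*9)) + 49929) = 1/(8/(-5 + 2*36**2 + 8*36) + 49929) = 1/(8/(-5 + 2*1296 + 288) + 49929) = 1/(8/(-5 + 2592 + 288) + 49929) = 1/(8/2875 + 49929) = 1/(143545883/2875) = 2875/143545883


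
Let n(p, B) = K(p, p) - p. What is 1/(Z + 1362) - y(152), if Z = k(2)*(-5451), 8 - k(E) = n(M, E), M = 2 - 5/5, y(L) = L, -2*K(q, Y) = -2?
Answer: -6421393/42246 ≈ -152.00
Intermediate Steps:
K(q, Y) = 1 (K(q, Y) = -½*(-2) = 1)
M = 1 (M = 2 - 5*⅕ = 2 - 1 = 1)
n(p, B) = 1 - p
k(E) = 8 (k(E) = 8 - (1 - 1*1) = 8 - (1 - 1) = 8 - 1*0 = 8 + 0 = 8)
Z = -43608 (Z = 8*(-5451) = -43608)
1/(Z + 1362) - y(152) = 1/(-43608 + 1362) - 1*152 = 1/(-42246) - 152 = -1/42246 - 152 = -6421393/42246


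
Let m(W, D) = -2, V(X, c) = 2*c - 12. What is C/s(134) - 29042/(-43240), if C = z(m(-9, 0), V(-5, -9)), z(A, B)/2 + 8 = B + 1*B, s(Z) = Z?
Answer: -497253/1448540 ≈ -0.34328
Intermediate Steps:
V(X, c) = -12 + 2*c
z(A, B) = -16 + 4*B (z(A, B) = -16 + 2*(B + 1*B) = -16 + 2*(B + B) = -16 + 2*(2*B) = -16 + 4*B)
C = -136 (C = -16 + 4*(-12 + 2*(-9)) = -16 + 4*(-12 - 18) = -16 + 4*(-30) = -16 - 120 = -136)
C/s(134) - 29042/(-43240) = -136/134 - 29042/(-43240) = -136*1/134 - 29042*(-1/43240) = -68/67 + 14521/21620 = -497253/1448540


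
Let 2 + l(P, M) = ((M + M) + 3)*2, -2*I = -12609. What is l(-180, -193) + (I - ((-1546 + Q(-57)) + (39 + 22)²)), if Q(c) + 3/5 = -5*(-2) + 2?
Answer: 33501/10 ≈ 3350.1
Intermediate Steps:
I = 12609/2 (I = -½*(-12609) = 12609/2 ≈ 6304.5)
l(P, M) = 4 + 4*M (l(P, M) = -2 + ((M + M) + 3)*2 = -2 + (2*M + 3)*2 = -2 + (3 + 2*M)*2 = -2 + (6 + 4*M) = 4 + 4*M)
Q(c) = 57/5 (Q(c) = -⅗ + (-5*(-2) + 2) = -⅗ + (10 + 2) = -⅗ + 12 = 57/5)
l(-180, -193) + (I - ((-1546 + Q(-57)) + (39 + 22)²)) = (4 + 4*(-193)) + (12609/2 - ((-1546 + 57/5) + (39 + 22)²)) = (4 - 772) + (12609/2 - (-7673/5 + 61²)) = -768 + (12609/2 - (-7673/5 + 3721)) = -768 + (12609/2 - 1*10932/5) = -768 + (12609/2 - 10932/5) = -768 + 41181/10 = 33501/10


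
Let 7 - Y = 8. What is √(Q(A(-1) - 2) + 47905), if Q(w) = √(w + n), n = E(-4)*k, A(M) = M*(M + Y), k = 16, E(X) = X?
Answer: √(47905 + 8*I) ≈ 218.87 + 0.018*I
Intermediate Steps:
Y = -1 (Y = 7 - 1*8 = 7 - 8 = -1)
A(M) = M*(-1 + M) (A(M) = M*(M - 1) = M*(-1 + M))
n = -64 (n = -4*16 = -64)
Q(w) = √(-64 + w) (Q(w) = √(w - 64) = √(-64 + w))
√(Q(A(-1) - 2) + 47905) = √(√(-64 + (-(-1 - 1) - 2)) + 47905) = √(√(-64 + (-1*(-2) - 2)) + 47905) = √(√(-64 + (2 - 2)) + 47905) = √(√(-64 + 0) + 47905) = √(√(-64) + 47905) = √(8*I + 47905) = √(47905 + 8*I)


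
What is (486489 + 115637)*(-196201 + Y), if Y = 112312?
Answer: -50511748014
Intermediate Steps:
(486489 + 115637)*(-196201 + Y) = (486489 + 115637)*(-196201 + 112312) = 602126*(-83889) = -50511748014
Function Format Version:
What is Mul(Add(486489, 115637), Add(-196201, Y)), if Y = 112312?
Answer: -50511748014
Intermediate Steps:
Mul(Add(486489, 115637), Add(-196201, Y)) = Mul(Add(486489, 115637), Add(-196201, 112312)) = Mul(602126, -83889) = -50511748014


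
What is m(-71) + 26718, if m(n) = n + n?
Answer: 26576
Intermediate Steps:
m(n) = 2*n
m(-71) + 26718 = 2*(-71) + 26718 = -142 + 26718 = 26576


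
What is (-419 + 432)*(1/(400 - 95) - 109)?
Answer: -432172/305 ≈ -1417.0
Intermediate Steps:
(-419 + 432)*(1/(400 - 95) - 109) = 13*(1/305 - 109) = 13*(-33244/305) = -432172/305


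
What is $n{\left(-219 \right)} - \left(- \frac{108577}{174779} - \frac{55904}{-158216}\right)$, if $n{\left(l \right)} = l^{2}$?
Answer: $\frac{165783123988640}{3456604283} \approx 47961.0$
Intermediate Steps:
$n{\left(-219 \right)} - \left(- \frac{108577}{174779} - \frac{55904}{-158216}\right) = \left(-219\right)^{2} - \left(- \frac{108577}{174779} - \frac{55904}{-158216}\right) = 47961 - \left(\left(-108577\right) \frac{1}{174779} - - \frac{6988}{19777}\right) = 47961 - \left(- \frac{108577}{174779} + \frac{6988}{19777}\right) = 47961 - - \frac{925971677}{3456604283} = 47961 + \frac{925971677}{3456604283} = \frac{165783123988640}{3456604283}$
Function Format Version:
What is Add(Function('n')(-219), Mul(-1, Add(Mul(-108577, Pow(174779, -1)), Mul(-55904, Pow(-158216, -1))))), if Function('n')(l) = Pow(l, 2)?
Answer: Rational(165783123988640, 3456604283) ≈ 47961.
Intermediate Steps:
Add(Function('n')(-219), Mul(-1, Add(Mul(-108577, Pow(174779, -1)), Mul(-55904, Pow(-158216, -1))))) = Add(Pow(-219, 2), Mul(-1, Add(Mul(-108577, Pow(174779, -1)), Mul(-55904, Pow(-158216, -1))))) = Add(47961, Mul(-1, Add(Mul(-108577, Rational(1, 174779)), Mul(-55904, Rational(-1, 158216))))) = Add(47961, Mul(-1, Add(Rational(-108577, 174779), Rational(6988, 19777)))) = Add(47961, Mul(-1, Rational(-925971677, 3456604283))) = Add(47961, Rational(925971677, 3456604283)) = Rational(165783123988640, 3456604283)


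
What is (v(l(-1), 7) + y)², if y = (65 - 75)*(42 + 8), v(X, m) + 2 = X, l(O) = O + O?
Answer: 254016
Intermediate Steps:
l(O) = 2*O
v(X, m) = -2 + X
y = -500 (y = -10*50 = -500)
(v(l(-1), 7) + y)² = ((-2 + 2*(-1)) - 500)² = ((-2 - 2) - 500)² = (-4 - 500)² = (-504)² = 254016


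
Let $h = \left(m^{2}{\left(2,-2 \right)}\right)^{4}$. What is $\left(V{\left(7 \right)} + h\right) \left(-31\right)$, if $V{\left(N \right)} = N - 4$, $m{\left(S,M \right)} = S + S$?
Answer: $-2031709$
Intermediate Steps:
$m{\left(S,M \right)} = 2 S$
$V{\left(N \right)} = -4 + N$ ($V{\left(N \right)} = N - 4 = -4 + N$)
$h = 65536$ ($h = \left(\left(2 \cdot 2\right)^{2}\right)^{4} = \left(4^{2}\right)^{4} = 16^{4} = 65536$)
$\left(V{\left(7 \right)} + h\right) \left(-31\right) = \left(\left(-4 + 7\right) + 65536\right) \left(-31\right) = \left(3 + 65536\right) \left(-31\right) = 65539 \left(-31\right) = -2031709$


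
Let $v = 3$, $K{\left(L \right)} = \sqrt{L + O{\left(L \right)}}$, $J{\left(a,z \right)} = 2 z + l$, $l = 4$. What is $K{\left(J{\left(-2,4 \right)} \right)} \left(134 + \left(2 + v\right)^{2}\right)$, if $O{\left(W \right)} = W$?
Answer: $318 \sqrt{6} \approx 778.94$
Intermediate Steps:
$J{\left(a,z \right)} = 4 + 2 z$ ($J{\left(a,z \right)} = 2 z + 4 = 4 + 2 z$)
$K{\left(L \right)} = \sqrt{2} \sqrt{L}$ ($K{\left(L \right)} = \sqrt{L + L} = \sqrt{2 L} = \sqrt{2} \sqrt{L}$)
$K{\left(J{\left(-2,4 \right)} \right)} \left(134 + \left(2 + v\right)^{2}\right) = \sqrt{2} \sqrt{4 + 2 \cdot 4} \left(134 + \left(2 + 3\right)^{2}\right) = \sqrt{2} \sqrt{4 + 8} \left(134 + 5^{2}\right) = \sqrt{2} \sqrt{12} \left(134 + 25\right) = \sqrt{2} \cdot 2 \sqrt{3} \cdot 159 = 2 \sqrt{6} \cdot 159 = 318 \sqrt{6}$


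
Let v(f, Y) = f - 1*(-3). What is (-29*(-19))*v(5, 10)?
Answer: 4408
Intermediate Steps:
v(f, Y) = 3 + f (v(f, Y) = f + 3 = 3 + f)
(-29*(-19))*v(5, 10) = (-29*(-19))*(3 + 5) = 551*8 = 4408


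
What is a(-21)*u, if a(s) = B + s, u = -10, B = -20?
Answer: 410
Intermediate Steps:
a(s) = -20 + s
a(-21)*u = (-20 - 21)*(-10) = -41*(-10) = 410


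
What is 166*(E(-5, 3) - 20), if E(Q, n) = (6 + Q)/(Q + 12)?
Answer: -23074/7 ≈ -3296.3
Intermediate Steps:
E(Q, n) = (6 + Q)/(12 + Q)
166*(E(-5, 3) - 20) = 166*((6 - 5)/(12 - 5) - 20) = 166*(1/7 - 20) = 166*((⅐)*1 - 20) = 166*(⅐ - 20) = 166*(-139/7) = -23074/7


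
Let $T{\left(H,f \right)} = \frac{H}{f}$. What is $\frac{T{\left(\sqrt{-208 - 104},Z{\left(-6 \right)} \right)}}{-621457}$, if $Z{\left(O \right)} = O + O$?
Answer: $\frac{i \sqrt{78}}{3728742} \approx 2.3686 \cdot 10^{-6} i$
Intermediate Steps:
$Z{\left(O \right)} = 2 O$
$\frac{T{\left(\sqrt{-208 - 104},Z{\left(-6 \right)} \right)}}{-621457} = \frac{\sqrt{-208 - 104} \frac{1}{2 \left(-6\right)}}{-621457} = \frac{\sqrt{-312}}{-12} \left(- \frac{1}{621457}\right) = 2 i \sqrt{78} \left(- \frac{1}{12}\right) \left(- \frac{1}{621457}\right) = - \frac{i \sqrt{78}}{6} \left(- \frac{1}{621457}\right) = \frac{i \sqrt{78}}{3728742}$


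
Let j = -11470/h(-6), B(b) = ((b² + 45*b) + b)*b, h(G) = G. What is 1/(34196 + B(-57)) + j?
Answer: 8849102/4629 ≈ 1911.7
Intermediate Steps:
B(b) = b*(b² + 46*b) (B(b) = (b² + 46*b)*b = b*(b² + 46*b))
j = 5735/3 (j = -11470/(-6) = -11470*(-⅙) = 5735/3 ≈ 1911.7)
1/(34196 + B(-57)) + j = 1/(34196 + (-57)²*(46 - 57)) + 5735/3 = 1/(34196 + 3249*(-11)) + 5735/3 = 1/(34196 - 35739) + 5735/3 = 1/(-1543) + 5735/3 = -1/1543 + 5735/3 = 8849102/4629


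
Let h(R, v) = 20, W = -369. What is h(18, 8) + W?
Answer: -349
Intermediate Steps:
h(18, 8) + W = 20 - 369 = -349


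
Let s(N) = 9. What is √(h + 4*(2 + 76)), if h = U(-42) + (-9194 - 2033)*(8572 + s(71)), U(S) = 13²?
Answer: I*√96338406 ≈ 9815.2*I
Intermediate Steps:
U(S) = 169
h = -96338718 (h = 169 + (-9194 - 2033)*(8572 + 9) = 169 - 11227*8581 = 169 - 96338887 = -96338718)
√(h + 4*(2 + 76)) = √(-96338718 + 4*(2 + 76)) = √(-96338718 + 4*78) = √(-96338718 + 312) = √(-96338406) = I*√96338406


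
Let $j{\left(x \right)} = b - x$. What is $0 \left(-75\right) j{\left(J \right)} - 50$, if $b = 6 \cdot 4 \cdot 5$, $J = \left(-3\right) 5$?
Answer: $-50$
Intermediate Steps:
$J = -15$
$b = 120$ ($b = 24 \cdot 5 = 120$)
$j{\left(x \right)} = 120 - x$
$0 \left(-75\right) j{\left(J \right)} - 50 = 0 \left(-75\right) \left(120 - -15\right) - 50 = 0 \left(120 + 15\right) - 50 = 0 \cdot 135 - 50 = 0 - 50 = -50$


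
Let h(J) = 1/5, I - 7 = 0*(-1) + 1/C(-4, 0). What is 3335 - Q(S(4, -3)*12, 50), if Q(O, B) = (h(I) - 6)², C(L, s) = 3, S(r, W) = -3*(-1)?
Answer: 82534/25 ≈ 3301.4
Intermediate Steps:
S(r, W) = 3
I = 22/3 (I = 7 + (0*(-1) + 1/3) = 7 + (0 + ⅓) = 7 + ⅓ = 22/3 ≈ 7.3333)
h(J) = ⅕
Q(O, B) = 841/25 (Q(O, B) = (⅕ - 6)² = (-29/5)² = 841/25)
3335 - Q(S(4, -3)*12, 50) = 3335 - 1*841/25 = 3335 - 841/25 = 82534/25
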